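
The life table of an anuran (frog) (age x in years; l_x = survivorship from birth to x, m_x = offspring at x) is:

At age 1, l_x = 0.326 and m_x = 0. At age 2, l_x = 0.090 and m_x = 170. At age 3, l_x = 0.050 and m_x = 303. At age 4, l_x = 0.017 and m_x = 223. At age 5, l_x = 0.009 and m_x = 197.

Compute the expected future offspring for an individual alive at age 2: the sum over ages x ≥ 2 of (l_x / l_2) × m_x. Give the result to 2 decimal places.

400.16

l_2 = 0.090. Conditional survival from age 2 to x is l_x / l_2.
  x=2: (0.090/0.090) × 170 = 170.0000
  x=3: (0.050/0.090) × 303 = 168.3333
  x=4: (0.017/0.090) × 223 = 42.1222
  x=5: (0.009/0.090) × 197 = 19.7000
Sum = 170.0000 + 168.3333 + 42.1222 + 19.7000 = 400.1556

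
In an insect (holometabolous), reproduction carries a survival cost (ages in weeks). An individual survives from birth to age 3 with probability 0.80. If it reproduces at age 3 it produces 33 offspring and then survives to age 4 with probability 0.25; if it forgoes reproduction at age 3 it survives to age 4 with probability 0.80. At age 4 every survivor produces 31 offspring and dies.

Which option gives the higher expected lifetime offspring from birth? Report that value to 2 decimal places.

breed at age 3: R₀ = 0.80 × (33 + 0.25 × 31) = 0.80 × 40.7500 = 32.6000
delay to age 4: R₀ = 0.80 × (0.80 × 31) = 0.80 × 24.8000 = 19.8400
Higher: breed at age 3 (32.6000).

32.60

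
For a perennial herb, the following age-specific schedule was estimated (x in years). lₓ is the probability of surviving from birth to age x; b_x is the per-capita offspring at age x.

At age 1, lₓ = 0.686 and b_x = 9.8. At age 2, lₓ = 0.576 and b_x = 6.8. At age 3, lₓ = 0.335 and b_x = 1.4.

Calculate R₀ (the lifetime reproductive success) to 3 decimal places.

11.109

R₀ = Σ lₓ b_x:
  age 1: 0.686 × 9.8 = 6.7228
  age 2: 0.576 × 6.8 = 3.9168
  age 3: 0.335 × 1.4 = 0.4690
R₀ = 6.7228 + 3.9168 + 0.4690 = 11.1086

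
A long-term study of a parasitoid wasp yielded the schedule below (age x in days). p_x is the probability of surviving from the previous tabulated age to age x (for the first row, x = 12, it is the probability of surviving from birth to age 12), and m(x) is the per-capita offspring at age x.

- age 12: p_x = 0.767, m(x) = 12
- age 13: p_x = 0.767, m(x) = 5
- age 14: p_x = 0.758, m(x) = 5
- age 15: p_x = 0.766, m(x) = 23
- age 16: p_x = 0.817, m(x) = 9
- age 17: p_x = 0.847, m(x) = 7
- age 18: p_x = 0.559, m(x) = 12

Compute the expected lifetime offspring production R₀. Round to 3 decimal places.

Survivorship from birth: l_x = p_12·p_13·…·p_x.
  l_12 = 0.76700
  l_13 = 0.58829
  l_14 = 0.44592
  l_15 = 0.34158
  l_16 = 0.27907
  l_17 = 0.23637
  l_18 = 0.13213
R₀ = Σ l_x m(x):
  age 12: 0.76700 × 12 = 9.2040
  age 13: 0.58829 × 5 = 2.9414
  age 14: 0.44592 × 5 = 2.2296
  age 15: 0.34158 × 23 = 7.8563
  age 16: 0.27907 × 9 = 2.5116
  age 17: 0.23637 × 7 = 1.6546
  age 18: 0.13213 × 12 = 1.5856
R₀ = 9.2040 + 2.9414 + 2.2296 + 7.8563 + 2.5116 + 1.6546 + 1.5856 = 27.9832

27.983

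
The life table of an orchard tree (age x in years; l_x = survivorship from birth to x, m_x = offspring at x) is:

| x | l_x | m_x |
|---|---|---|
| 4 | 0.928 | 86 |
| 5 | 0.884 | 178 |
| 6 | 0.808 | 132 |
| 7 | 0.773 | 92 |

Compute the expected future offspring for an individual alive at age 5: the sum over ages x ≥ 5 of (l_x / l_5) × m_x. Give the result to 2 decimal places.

379.10

l_5 = 0.884. Conditional survival from age 5 to x is l_x / l_5.
  x=5: (0.884/0.884) × 178 = 178.0000
  x=6: (0.808/0.884) × 132 = 120.6516
  x=7: (0.773/0.884) × 92 = 80.4480
Sum = 178.0000 + 120.6516 + 80.4480 = 379.0995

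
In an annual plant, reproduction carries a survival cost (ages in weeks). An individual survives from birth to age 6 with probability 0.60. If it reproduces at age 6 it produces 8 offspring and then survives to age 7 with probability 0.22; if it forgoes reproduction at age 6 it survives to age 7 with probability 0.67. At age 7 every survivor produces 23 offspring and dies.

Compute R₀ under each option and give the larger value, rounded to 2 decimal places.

9.25

breed at age 6: R₀ = 0.60 × (8 + 0.22 × 23) = 0.60 × 13.0600 = 7.8360
delay to age 7: R₀ = 0.60 × (0.67 × 23) = 0.60 × 15.4100 = 9.2460
Higher: delay to age 7 (9.2460).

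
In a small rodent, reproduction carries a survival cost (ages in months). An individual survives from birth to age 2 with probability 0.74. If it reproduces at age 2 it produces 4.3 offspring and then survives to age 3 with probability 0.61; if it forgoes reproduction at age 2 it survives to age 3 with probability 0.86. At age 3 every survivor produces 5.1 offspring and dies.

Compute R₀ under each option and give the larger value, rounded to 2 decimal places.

5.48

breed at age 2: R₀ = 0.74 × (4.3 + 0.61 × 5.1) = 0.74 × 7.4110 = 5.4841
delay to age 3: R₀ = 0.74 × (0.86 × 5.1) = 0.74 × 4.3860 = 3.2456
Higher: breed at age 2 (5.4841).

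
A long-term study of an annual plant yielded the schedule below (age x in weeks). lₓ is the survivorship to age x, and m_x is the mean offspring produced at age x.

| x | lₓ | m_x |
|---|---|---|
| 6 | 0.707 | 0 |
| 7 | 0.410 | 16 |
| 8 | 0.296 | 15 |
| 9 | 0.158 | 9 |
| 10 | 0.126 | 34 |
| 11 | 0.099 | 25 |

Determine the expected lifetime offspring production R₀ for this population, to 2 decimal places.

19.18

R₀ = Σ lₓ m_x:
  age 6: 0.707 × 0 = 0.0000
  age 7: 0.410 × 16 = 6.5600
  age 8: 0.296 × 15 = 4.4400
  age 9: 0.158 × 9 = 1.4220
  age 10: 0.126 × 34 = 4.2840
  age 11: 0.099 × 25 = 2.4750
R₀ = 0.0000 + 6.5600 + 4.4400 + 1.4220 + 4.2840 + 2.4750 = 19.1810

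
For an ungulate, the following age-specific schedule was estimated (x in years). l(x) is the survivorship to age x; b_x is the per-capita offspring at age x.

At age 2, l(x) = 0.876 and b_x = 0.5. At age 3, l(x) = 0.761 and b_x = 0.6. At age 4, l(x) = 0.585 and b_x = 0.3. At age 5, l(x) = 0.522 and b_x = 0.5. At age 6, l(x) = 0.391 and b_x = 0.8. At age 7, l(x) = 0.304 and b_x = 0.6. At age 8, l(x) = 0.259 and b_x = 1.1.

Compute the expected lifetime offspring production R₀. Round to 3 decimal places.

2.111

R₀ = Σ l(x) b_x:
  age 2: 0.876 × 0.5 = 0.4380
  age 3: 0.761 × 0.6 = 0.4566
  age 4: 0.585 × 0.3 = 0.1755
  age 5: 0.522 × 0.5 = 0.2610
  age 6: 0.391 × 0.8 = 0.3128
  age 7: 0.304 × 0.6 = 0.1824
  age 8: 0.259 × 1.1 = 0.2849
R₀ = 0.4380 + 0.4566 + 0.1755 + 0.2610 + 0.3128 + 0.1824 + 0.2849 = 2.1112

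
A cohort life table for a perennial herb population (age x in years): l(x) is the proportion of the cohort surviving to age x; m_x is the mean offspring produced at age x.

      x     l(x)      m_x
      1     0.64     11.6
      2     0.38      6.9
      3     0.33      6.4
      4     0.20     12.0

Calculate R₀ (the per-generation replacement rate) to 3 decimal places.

14.558

R₀ = Σ l(x) m_x:
  age 1: 0.64 × 11.6 = 7.4240
  age 2: 0.38 × 6.9 = 2.6220
  age 3: 0.33 × 6.4 = 2.1120
  age 4: 0.20 × 12.0 = 2.4000
R₀ = 7.4240 + 2.6220 + 2.1120 + 2.4000 = 14.5580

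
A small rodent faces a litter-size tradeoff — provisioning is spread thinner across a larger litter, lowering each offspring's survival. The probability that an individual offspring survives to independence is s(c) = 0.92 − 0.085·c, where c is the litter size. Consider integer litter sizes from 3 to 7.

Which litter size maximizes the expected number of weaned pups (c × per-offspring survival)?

5

Expected weaned pups = c × s(c):
  c=3: 3 × 0.665 = 1.995
  c=4: 4 × 0.580 = 2.320
  c=5: 5 × 0.495 = 2.475
  c=6: 6 × 0.410 = 2.460
  c=7: 7 × 0.325 = 2.275
Maximum at c = 5 (2.475 weaned pups).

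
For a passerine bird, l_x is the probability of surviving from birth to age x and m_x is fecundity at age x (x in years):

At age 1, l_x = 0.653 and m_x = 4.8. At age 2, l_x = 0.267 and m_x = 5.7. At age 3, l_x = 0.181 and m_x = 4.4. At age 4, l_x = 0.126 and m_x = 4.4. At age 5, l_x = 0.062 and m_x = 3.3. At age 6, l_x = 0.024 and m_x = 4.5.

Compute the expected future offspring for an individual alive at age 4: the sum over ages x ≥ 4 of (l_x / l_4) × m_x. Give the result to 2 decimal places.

l_4 = 0.126. Conditional survival from age 4 to x is l_x / l_4.
  x=4: (0.126/0.126) × 4.4 = 4.4000
  x=5: (0.062/0.126) × 3.3 = 1.6238
  x=6: (0.024/0.126) × 4.5 = 0.8571
Sum = 4.4000 + 1.6238 + 0.8571 = 6.8810

6.88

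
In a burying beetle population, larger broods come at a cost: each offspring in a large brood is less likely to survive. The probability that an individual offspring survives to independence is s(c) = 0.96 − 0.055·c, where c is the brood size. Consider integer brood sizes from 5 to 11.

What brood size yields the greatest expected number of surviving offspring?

Expected surviving offspring = c × s(c):
  c=5: 5 × 0.685 = 3.425
  c=6: 6 × 0.630 = 3.780
  c=7: 7 × 0.575 = 4.025
  c=8: 8 × 0.520 = 4.160
  c=9: 9 × 0.465 = 4.185
  c=10: 10 × 0.410 = 4.100
  c=11: 11 × 0.355 = 3.905
Maximum at c = 9 (4.185 surviving offspring).

9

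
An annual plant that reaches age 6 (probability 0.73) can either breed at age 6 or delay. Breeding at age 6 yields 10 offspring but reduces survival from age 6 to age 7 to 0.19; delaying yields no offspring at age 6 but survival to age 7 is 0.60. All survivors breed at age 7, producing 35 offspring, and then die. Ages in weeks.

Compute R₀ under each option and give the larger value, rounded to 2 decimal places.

15.33

breed at age 6: R₀ = 0.73 × (10 + 0.19 × 35) = 0.73 × 16.6500 = 12.1545
delay to age 7: R₀ = 0.73 × (0.60 × 35) = 0.73 × 21.0000 = 15.3300
Higher: delay to age 7 (15.3300).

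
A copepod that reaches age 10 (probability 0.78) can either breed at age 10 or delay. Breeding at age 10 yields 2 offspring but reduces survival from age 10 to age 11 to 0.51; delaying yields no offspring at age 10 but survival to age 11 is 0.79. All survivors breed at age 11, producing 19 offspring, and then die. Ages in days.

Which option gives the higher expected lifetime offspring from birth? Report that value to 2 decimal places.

11.71

breed at age 10: R₀ = 0.78 × (2 + 0.51 × 19) = 0.78 × 11.6900 = 9.1182
delay to age 11: R₀ = 0.78 × (0.79 × 19) = 0.78 × 15.0100 = 11.7078
Higher: delay to age 11 (11.7078).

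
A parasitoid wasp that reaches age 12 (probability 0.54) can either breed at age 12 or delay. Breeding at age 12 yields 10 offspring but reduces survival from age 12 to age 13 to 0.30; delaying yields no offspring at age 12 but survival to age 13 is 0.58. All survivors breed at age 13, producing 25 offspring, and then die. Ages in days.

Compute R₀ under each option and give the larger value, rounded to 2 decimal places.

9.45

breed at age 12: R₀ = 0.54 × (10 + 0.30 × 25) = 0.54 × 17.5000 = 9.4500
delay to age 13: R₀ = 0.54 × (0.58 × 25) = 0.54 × 14.5000 = 7.8300
Higher: breed at age 12 (9.4500).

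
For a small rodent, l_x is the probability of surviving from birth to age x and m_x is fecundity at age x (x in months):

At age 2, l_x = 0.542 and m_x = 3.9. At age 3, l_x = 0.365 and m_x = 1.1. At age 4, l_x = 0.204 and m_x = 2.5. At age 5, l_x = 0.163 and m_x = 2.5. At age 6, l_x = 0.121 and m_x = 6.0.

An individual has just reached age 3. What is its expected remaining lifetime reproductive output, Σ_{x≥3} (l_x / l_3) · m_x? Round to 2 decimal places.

5.60

l_3 = 0.365. Conditional survival from age 3 to x is l_x / l_3.
  x=3: (0.365/0.365) × 1.1 = 1.1000
  x=4: (0.204/0.365) × 2.5 = 1.3973
  x=5: (0.163/0.365) × 2.5 = 1.1164
  x=6: (0.121/0.365) × 6.0 = 1.9890
Sum = 1.1000 + 1.3973 + 1.1164 + 1.9890 = 5.6027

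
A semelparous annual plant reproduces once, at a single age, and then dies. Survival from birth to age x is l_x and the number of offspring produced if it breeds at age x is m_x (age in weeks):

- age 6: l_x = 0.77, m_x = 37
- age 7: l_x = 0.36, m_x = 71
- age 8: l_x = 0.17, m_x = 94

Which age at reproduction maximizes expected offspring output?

6

Expected offspring if breeding at age x = l_x × m_x:
  age 6: 0.77 × 37 = 28.490
  age 7: 0.36 × 71 = 25.560
  age 8: 0.17 × 94 = 15.980
Maximum at age 6 (28.490).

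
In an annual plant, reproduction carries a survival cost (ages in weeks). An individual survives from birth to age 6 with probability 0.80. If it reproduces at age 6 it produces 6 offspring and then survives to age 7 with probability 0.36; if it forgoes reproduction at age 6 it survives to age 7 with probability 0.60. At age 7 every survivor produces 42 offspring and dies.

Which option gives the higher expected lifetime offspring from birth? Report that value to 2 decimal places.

20.16

breed at age 6: R₀ = 0.80 × (6 + 0.36 × 42) = 0.80 × 21.1200 = 16.8960
delay to age 7: R₀ = 0.80 × (0.60 × 42) = 0.80 × 25.2000 = 20.1600
Higher: delay to age 7 (20.1600).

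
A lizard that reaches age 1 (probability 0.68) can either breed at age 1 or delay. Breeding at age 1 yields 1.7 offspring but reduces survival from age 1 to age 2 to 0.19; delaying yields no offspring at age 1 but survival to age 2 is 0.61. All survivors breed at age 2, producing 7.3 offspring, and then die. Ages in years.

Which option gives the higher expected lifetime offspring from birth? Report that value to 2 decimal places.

breed at age 1: R₀ = 0.68 × (1.7 + 0.19 × 7.3) = 0.68 × 3.0870 = 2.0992
delay to age 2: R₀ = 0.68 × (0.61 × 7.3) = 0.68 × 4.4530 = 3.0280
Higher: delay to age 2 (3.0280).

3.03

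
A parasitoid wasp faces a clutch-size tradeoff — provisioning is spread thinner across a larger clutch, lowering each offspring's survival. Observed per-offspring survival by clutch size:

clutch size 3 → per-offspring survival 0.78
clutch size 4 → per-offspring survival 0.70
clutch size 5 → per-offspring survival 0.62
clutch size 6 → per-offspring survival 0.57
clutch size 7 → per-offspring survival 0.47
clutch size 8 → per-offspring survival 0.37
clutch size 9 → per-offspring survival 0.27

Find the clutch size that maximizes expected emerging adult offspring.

Expected emerging adult offspring = c × s(c):
  c=3: 3 × 0.78 = 2.340
  c=4: 4 × 0.70 = 2.800
  c=5: 5 × 0.62 = 3.100
  c=6: 6 × 0.57 = 3.420
  c=7: 7 × 0.47 = 3.290
  c=8: 8 × 0.37 = 2.960
  c=9: 9 × 0.27 = 2.430
Maximum at c = 6 (3.420 emerging adult offspring).

6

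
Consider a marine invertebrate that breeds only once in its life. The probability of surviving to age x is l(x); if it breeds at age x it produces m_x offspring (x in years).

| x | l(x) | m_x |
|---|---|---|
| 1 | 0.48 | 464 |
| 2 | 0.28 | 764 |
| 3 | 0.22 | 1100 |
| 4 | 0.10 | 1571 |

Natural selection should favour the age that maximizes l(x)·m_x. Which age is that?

Expected offspring if breeding at age x = l(x) × m_x:
  age 1: 0.48 × 464 = 222.720
  age 2: 0.28 × 764 = 213.920
  age 3: 0.22 × 1100 = 242.000
  age 4: 0.10 × 1571 = 157.100
Maximum at age 3 (242.000).

3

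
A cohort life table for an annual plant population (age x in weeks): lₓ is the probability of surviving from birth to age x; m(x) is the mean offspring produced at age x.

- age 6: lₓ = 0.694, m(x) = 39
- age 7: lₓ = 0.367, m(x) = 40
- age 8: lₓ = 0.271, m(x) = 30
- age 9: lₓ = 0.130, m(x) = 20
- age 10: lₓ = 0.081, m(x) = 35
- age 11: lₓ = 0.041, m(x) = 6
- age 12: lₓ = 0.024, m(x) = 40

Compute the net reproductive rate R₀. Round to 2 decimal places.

56.52

R₀ = Σ lₓ m(x):
  age 6: 0.694 × 39 = 27.0660
  age 7: 0.367 × 40 = 14.6800
  age 8: 0.271 × 30 = 8.1300
  age 9: 0.130 × 20 = 2.6000
  age 10: 0.081 × 35 = 2.8350
  age 11: 0.041 × 6 = 0.2460
  age 12: 0.024 × 40 = 0.9600
R₀ = 27.0660 + 14.6800 + 8.1300 + 2.6000 + 2.8350 + 0.2460 + 0.9600 = 56.5170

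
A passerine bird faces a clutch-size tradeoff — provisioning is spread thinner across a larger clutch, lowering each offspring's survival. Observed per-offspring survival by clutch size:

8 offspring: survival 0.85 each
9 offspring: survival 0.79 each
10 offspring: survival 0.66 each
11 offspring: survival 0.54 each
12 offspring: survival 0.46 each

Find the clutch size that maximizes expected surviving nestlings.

Expected surviving nestlings = c × s(c):
  c=8: 8 × 0.85 = 6.800
  c=9: 9 × 0.79 = 7.110
  c=10: 10 × 0.66 = 6.600
  c=11: 11 × 0.54 = 5.940
  c=12: 12 × 0.46 = 5.520
Maximum at c = 9 (7.110 surviving nestlings).

9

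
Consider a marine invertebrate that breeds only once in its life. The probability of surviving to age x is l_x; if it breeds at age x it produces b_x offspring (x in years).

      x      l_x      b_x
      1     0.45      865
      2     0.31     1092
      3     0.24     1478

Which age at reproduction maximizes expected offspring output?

1

Expected offspring if breeding at age x = l_x × b_x:
  age 1: 0.45 × 865 = 389.250
  age 2: 0.31 × 1092 = 338.520
  age 3: 0.24 × 1478 = 354.720
Maximum at age 1 (389.250).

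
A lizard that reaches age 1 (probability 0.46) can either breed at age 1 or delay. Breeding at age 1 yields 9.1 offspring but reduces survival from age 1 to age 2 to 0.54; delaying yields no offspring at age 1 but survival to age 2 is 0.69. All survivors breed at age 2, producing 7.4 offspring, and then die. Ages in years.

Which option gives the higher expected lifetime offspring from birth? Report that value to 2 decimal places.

breed at age 1: R₀ = 0.46 × (9.1 + 0.54 × 7.4) = 0.46 × 13.0960 = 6.0242
delay to age 2: R₀ = 0.46 × (0.69 × 7.4) = 0.46 × 5.1060 = 2.3488
Higher: breed at age 1 (6.0242).

6.02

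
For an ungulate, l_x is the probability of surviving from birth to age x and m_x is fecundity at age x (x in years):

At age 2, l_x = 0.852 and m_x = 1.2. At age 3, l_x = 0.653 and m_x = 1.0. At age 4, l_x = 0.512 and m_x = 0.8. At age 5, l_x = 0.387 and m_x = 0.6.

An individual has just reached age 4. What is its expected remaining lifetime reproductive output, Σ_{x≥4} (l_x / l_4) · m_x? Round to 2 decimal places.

l_4 = 0.512. Conditional survival from age 4 to x is l_x / l_4.
  x=4: (0.512/0.512) × 0.8 = 0.8000
  x=5: (0.387/0.512) × 0.6 = 0.4535
Sum = 0.8000 + 0.4535 = 1.2535

1.25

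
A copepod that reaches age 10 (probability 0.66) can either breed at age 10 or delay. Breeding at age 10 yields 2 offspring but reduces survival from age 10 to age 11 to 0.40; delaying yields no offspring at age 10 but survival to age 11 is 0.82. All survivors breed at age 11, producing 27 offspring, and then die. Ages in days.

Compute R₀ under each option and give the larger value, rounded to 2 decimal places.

14.61

breed at age 10: R₀ = 0.66 × (2 + 0.40 × 27) = 0.66 × 12.8000 = 8.4480
delay to age 11: R₀ = 0.66 × (0.82 × 27) = 0.66 × 22.1400 = 14.6124
Higher: delay to age 11 (14.6124).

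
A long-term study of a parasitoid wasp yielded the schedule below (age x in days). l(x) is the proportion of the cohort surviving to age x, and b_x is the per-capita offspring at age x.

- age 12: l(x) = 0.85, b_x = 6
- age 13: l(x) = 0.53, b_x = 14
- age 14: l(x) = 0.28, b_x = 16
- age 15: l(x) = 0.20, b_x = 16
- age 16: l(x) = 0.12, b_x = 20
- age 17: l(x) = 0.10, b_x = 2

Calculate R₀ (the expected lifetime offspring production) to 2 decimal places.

R₀ = Σ l(x) b_x:
  age 12: 0.85 × 6 = 5.1000
  age 13: 0.53 × 14 = 7.4200
  age 14: 0.28 × 16 = 4.4800
  age 15: 0.20 × 16 = 3.2000
  age 16: 0.12 × 20 = 2.4000
  age 17: 0.10 × 2 = 0.2000
R₀ = 5.1000 + 7.4200 + 4.4800 + 3.2000 + 2.4000 + 0.2000 = 22.8000

22.80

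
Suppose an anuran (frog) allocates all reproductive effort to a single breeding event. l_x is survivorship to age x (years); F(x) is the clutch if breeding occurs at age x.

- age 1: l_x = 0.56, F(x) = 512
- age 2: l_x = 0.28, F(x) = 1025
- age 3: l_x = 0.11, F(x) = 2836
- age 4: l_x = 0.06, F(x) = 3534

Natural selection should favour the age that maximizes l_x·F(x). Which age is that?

Expected offspring if breeding at age x = l_x × F(x):
  age 1: 0.56 × 512 = 286.720
  age 2: 0.28 × 1025 = 287.000
  age 3: 0.11 × 2836 = 311.960
  age 4: 0.06 × 3534 = 212.040
Maximum at age 3 (311.960).

3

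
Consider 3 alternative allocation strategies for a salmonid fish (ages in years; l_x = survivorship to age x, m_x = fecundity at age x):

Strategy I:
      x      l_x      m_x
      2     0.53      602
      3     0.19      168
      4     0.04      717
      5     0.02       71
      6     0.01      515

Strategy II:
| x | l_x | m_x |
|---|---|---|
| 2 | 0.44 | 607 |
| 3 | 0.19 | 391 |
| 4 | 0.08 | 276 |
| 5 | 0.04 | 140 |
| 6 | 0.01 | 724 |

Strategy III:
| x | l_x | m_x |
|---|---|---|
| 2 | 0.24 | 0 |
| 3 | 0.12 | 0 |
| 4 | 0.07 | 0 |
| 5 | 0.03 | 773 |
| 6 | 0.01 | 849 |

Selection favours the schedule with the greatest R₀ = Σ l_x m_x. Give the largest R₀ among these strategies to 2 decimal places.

Strategy I: R₀ = 0.53×602 + 0.19×168 + 0.04×717 + 0.02×71 + 0.01×515 = 386.2300
Strategy II: R₀ = 0.44×607 + 0.19×391 + 0.08×276 + 0.04×140 + 0.01×724 = 376.2900
Strategy III: R₀ = 0.24×0 + 0.12×0 + 0.07×0 + 0.03×773 + 0.01×849 = 31.6800
Highest R₀: strategy I with 386.2300.

386.23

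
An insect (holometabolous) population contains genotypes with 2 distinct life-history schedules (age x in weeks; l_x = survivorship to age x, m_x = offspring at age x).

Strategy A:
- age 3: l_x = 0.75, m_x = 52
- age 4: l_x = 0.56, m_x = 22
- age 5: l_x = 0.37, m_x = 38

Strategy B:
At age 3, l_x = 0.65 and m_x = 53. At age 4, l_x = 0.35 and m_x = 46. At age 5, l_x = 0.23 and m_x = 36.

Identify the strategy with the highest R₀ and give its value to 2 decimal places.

65.38

Strategy A: R₀ = 0.75×52 + 0.56×22 + 0.37×38 = 65.3800
Strategy B: R₀ = 0.65×53 + 0.35×46 + 0.23×36 = 58.8300
Highest R₀: strategy A with 65.3800.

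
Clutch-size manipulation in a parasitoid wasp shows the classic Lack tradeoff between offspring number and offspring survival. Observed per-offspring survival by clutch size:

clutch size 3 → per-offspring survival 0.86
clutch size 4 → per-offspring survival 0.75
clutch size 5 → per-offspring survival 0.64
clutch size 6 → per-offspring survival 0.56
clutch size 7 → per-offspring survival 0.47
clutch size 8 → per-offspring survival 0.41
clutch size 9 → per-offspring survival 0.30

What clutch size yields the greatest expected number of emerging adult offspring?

6

Expected emerging adult offspring = c × s(c):
  c=3: 3 × 0.86 = 2.580
  c=4: 4 × 0.75 = 3.000
  c=5: 5 × 0.64 = 3.200
  c=6: 6 × 0.56 = 3.360
  c=7: 7 × 0.47 = 3.290
  c=8: 8 × 0.41 = 3.280
  c=9: 9 × 0.30 = 2.700
Maximum at c = 6 (3.360 emerging adult offspring).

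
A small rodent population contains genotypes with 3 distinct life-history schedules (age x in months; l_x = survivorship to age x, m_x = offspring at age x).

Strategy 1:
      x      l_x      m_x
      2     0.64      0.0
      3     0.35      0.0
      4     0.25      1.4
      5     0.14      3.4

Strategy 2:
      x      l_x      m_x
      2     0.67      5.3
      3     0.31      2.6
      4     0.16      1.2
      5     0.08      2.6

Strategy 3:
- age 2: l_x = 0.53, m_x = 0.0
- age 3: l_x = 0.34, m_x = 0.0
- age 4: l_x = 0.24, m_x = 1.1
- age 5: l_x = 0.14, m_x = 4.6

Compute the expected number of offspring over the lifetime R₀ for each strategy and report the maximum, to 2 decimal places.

Strategy 1: R₀ = 0.64×0.0 + 0.35×0.0 + 0.25×1.4 + 0.14×3.4 = 0.8260
Strategy 2: R₀ = 0.67×5.3 + 0.31×2.6 + 0.16×1.2 + 0.08×2.6 = 4.7570
Strategy 3: R₀ = 0.53×0.0 + 0.34×0.0 + 0.24×1.1 + 0.14×4.6 = 0.9080
Highest R₀: strategy 2 with 4.7570.

4.76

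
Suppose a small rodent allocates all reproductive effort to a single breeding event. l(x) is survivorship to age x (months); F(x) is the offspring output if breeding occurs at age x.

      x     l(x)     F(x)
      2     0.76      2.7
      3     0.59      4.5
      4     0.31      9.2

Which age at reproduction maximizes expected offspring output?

4

Expected offspring if breeding at age x = l(x) × F(x):
  age 2: 0.76 × 2.7 = 2.052
  age 3: 0.59 × 4.5 = 2.655
  age 4: 0.31 × 9.2 = 2.852
Maximum at age 4 (2.852).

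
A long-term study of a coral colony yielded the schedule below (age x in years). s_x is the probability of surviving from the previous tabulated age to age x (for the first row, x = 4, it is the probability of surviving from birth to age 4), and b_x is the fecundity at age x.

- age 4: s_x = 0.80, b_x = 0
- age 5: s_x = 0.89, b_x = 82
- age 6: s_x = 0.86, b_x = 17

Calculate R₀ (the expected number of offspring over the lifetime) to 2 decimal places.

Survivorship from birth: l_x = s_4·s_5·…·s_x.
  l_4 = 0.80000
  l_5 = 0.71200
  l_6 = 0.61232
R₀ = Σ l_x b_x:
  age 4: 0.80000 × 0 = 0.0000
  age 5: 0.71200 × 82 = 58.3840
  age 6: 0.61232 × 17 = 10.4094
R₀ = 0.0000 + 58.3840 + 10.4094 = 68.7934

68.79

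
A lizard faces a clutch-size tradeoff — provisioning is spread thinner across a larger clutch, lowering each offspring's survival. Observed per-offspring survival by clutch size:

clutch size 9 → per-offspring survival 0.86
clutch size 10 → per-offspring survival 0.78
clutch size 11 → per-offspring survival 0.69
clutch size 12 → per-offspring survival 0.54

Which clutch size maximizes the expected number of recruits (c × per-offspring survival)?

10

Expected recruits = c × s(c):
  c=9: 9 × 0.86 = 7.740
  c=10: 10 × 0.78 = 7.800
  c=11: 11 × 0.69 = 7.590
  c=12: 12 × 0.54 = 6.480
Maximum at c = 10 (7.800 recruits).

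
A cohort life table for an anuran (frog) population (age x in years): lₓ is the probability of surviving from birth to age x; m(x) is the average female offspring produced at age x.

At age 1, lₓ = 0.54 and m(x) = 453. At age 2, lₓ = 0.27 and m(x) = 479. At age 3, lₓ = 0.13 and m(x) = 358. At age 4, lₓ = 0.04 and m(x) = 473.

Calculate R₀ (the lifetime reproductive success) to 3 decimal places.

439.410

R₀ = Σ lₓ m(x):
  age 1: 0.54 × 453 = 244.6200
  age 2: 0.27 × 479 = 129.3300
  age 3: 0.13 × 358 = 46.5400
  age 4: 0.04 × 473 = 18.9200
R₀ = 244.6200 + 129.3300 + 46.5400 + 18.9200 = 439.4100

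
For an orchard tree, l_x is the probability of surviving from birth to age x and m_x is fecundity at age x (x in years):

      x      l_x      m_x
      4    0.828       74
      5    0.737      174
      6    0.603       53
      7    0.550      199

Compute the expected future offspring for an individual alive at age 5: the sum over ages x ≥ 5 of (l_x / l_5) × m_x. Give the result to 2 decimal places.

365.87

l_5 = 0.737. Conditional survival from age 5 to x is l_x / l_5.
  x=5: (0.737/0.737) × 174 = 174.0000
  x=6: (0.603/0.737) × 53 = 43.3636
  x=7: (0.550/0.737) × 199 = 148.5075
Sum = 174.0000 + 43.3636 + 148.5075 = 365.8711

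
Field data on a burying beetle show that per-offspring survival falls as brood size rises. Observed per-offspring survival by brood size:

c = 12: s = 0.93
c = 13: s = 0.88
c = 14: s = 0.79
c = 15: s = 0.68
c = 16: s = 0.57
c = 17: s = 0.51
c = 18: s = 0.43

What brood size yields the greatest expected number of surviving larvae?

Expected surviving larvae = c × s(c):
  c=12: 12 × 0.93 = 11.160
  c=13: 13 × 0.88 = 11.440
  c=14: 14 × 0.79 = 11.060
  c=15: 15 × 0.68 = 10.200
  c=16: 16 × 0.57 = 9.120
  c=17: 17 × 0.51 = 8.670
  c=18: 18 × 0.43 = 7.740
Maximum at c = 13 (11.440 surviving larvae).

13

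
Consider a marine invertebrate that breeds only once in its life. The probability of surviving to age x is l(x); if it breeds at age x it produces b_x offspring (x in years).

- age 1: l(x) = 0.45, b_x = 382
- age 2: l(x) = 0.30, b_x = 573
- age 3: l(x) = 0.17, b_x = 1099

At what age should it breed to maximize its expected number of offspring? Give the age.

Expected offspring if breeding at age x = l(x) × b_x:
  age 1: 0.45 × 382 = 171.900
  age 2: 0.30 × 573 = 171.900
  age 3: 0.17 × 1099 = 186.830
Maximum at age 3 (186.830).

3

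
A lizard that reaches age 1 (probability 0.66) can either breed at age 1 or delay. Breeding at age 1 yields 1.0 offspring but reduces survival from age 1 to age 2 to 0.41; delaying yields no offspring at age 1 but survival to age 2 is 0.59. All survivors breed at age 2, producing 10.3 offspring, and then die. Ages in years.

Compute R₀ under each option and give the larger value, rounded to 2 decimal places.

breed at age 1: R₀ = 0.66 × (1.0 + 0.41 × 10.3) = 0.66 × 5.2230 = 3.4472
delay to age 2: R₀ = 0.66 × (0.59 × 10.3) = 0.66 × 6.0770 = 4.0108
Higher: delay to age 2 (4.0108).

4.01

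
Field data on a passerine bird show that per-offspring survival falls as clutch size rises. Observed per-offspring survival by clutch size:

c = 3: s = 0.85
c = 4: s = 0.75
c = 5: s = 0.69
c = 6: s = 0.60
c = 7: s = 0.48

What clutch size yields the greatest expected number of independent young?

6

Expected independent young = c × s(c):
  c=3: 3 × 0.85 = 2.550
  c=4: 4 × 0.75 = 3.000
  c=5: 5 × 0.69 = 3.450
  c=6: 6 × 0.60 = 3.600
  c=7: 7 × 0.48 = 3.360
Maximum at c = 6 (3.600 independent young).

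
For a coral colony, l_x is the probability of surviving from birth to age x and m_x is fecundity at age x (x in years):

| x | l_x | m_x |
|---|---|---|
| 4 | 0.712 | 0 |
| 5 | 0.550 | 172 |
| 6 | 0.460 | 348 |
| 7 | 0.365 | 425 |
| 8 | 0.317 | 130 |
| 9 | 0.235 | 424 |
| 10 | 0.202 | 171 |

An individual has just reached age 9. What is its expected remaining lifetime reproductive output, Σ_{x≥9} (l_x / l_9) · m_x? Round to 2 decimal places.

l_9 = 0.235. Conditional survival from age 9 to x is l_x / l_9.
  x=9: (0.235/0.235) × 424 = 424.0000
  x=10: (0.202/0.235) × 171 = 146.9872
Sum = 424.0000 + 146.9872 = 570.9872

570.99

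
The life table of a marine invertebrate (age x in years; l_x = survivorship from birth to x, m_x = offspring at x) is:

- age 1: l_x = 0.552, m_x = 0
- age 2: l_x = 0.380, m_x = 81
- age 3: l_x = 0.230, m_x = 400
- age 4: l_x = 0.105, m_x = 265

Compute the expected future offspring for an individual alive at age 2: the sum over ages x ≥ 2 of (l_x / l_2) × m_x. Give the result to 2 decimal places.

396.33

l_2 = 0.380. Conditional survival from age 2 to x is l_x / l_2.
  x=2: (0.380/0.380) × 81 = 81.0000
  x=3: (0.230/0.380) × 400 = 242.1053
  x=4: (0.105/0.380) × 265 = 73.2237
Sum = 81.0000 + 242.1053 + 73.2237 = 396.3289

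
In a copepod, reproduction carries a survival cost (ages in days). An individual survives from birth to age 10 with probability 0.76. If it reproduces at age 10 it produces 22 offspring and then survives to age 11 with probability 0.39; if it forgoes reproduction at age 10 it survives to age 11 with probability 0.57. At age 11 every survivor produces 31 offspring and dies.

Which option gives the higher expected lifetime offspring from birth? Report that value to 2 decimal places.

breed at age 10: R₀ = 0.76 × (22 + 0.39 × 31) = 0.76 × 34.0900 = 25.9084
delay to age 11: R₀ = 0.76 × (0.57 × 31) = 0.76 × 17.6700 = 13.4292
Higher: breed at age 10 (25.9084).

25.91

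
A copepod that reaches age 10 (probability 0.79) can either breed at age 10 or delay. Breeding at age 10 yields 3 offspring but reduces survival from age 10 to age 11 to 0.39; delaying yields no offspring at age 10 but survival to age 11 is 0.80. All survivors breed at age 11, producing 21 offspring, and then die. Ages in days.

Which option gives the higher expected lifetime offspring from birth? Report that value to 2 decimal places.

13.27

breed at age 10: R₀ = 0.79 × (3 + 0.39 × 21) = 0.79 × 11.1900 = 8.8401
delay to age 11: R₀ = 0.79 × (0.80 × 21) = 0.79 × 16.8000 = 13.2720
Higher: delay to age 11 (13.2720).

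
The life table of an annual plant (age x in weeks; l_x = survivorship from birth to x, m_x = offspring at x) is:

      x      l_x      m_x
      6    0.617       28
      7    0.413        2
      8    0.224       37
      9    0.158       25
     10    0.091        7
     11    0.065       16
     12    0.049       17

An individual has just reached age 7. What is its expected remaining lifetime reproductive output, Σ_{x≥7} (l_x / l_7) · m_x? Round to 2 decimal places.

l_7 = 0.413. Conditional survival from age 7 to x is l_x / l_7.
  x=7: (0.413/0.413) × 2 = 2.0000
  x=8: (0.224/0.413) × 37 = 20.0678
  x=9: (0.158/0.413) × 25 = 9.5642
  x=10: (0.091/0.413) × 7 = 1.5424
  x=11: (0.065/0.413) × 16 = 2.5182
  x=12: (0.049/0.413) × 17 = 2.0169
Sum = 2.0000 + 20.0678 + 9.5642 + 1.5424 + 2.5182 + 2.0169 = 37.7094

37.71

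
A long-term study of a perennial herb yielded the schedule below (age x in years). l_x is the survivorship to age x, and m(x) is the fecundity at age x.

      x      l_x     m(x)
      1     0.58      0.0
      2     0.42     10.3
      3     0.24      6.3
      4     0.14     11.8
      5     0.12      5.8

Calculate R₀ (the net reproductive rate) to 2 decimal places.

8.19

R₀ = Σ l_x m(x):
  age 1: 0.58 × 0.0 = 0.0000
  age 2: 0.42 × 10.3 = 4.3260
  age 3: 0.24 × 6.3 = 1.5120
  age 4: 0.14 × 11.8 = 1.6520
  age 5: 0.12 × 5.8 = 0.6960
R₀ = 0.0000 + 4.3260 + 1.5120 + 1.6520 + 0.6960 = 8.1860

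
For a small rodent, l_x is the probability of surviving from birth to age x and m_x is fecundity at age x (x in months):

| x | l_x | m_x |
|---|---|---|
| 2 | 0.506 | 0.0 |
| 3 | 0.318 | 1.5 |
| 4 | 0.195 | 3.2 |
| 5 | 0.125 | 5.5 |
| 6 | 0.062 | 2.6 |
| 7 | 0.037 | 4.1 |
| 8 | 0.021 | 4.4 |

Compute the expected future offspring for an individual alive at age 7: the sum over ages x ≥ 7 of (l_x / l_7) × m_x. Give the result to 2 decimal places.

l_7 = 0.037. Conditional survival from age 7 to x is l_x / l_7.
  x=7: (0.037/0.037) × 4.1 = 4.1000
  x=8: (0.021/0.037) × 4.4 = 2.4973
Sum = 4.1000 + 2.4973 = 6.5973

6.60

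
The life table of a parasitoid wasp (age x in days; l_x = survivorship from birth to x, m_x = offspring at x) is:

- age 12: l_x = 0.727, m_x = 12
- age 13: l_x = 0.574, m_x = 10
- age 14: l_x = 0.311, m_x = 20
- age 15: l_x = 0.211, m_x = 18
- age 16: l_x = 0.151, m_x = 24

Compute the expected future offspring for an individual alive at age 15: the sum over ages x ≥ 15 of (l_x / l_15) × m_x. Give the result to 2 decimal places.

35.18

l_15 = 0.211. Conditional survival from age 15 to x is l_x / l_15.
  x=15: (0.211/0.211) × 18 = 18.0000
  x=16: (0.151/0.211) × 24 = 17.1754
Sum = 18.0000 + 17.1754 = 35.1754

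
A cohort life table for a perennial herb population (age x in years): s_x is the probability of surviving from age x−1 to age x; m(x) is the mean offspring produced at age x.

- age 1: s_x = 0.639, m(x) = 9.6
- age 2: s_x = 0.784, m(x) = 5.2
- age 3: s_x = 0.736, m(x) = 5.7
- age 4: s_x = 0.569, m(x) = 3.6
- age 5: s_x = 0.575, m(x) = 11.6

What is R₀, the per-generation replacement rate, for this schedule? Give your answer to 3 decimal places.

Survivorship from birth: l_x = s_1·s_2·…·s_x.
  l_1 = 0.63900
  l_2 = 0.50098
  l_3 = 0.36872
  l_4 = 0.20980
  l_5 = 0.12064
R₀ = Σ l_x m(x):
  age 1: 0.63900 × 9.6 = 6.1344
  age 2: 0.50098 × 5.2 = 2.6051
  age 3: 0.36872 × 5.7 = 2.1017
  age 4: 0.20980 × 3.6 = 0.7553
  age 5: 0.12064 × 11.6 = 1.3994
R₀ = 6.1344 + 2.6051 + 2.1017 + 0.7553 + 1.3994 = 12.9959

12.996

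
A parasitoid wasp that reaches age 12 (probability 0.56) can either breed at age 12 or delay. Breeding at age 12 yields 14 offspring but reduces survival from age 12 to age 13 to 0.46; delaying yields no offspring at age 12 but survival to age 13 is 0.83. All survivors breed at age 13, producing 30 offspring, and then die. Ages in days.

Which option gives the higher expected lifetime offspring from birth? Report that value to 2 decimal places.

15.57

breed at age 12: R₀ = 0.56 × (14 + 0.46 × 30) = 0.56 × 27.8000 = 15.5680
delay to age 13: R₀ = 0.56 × (0.83 × 30) = 0.56 × 24.9000 = 13.9440
Higher: breed at age 12 (15.5680).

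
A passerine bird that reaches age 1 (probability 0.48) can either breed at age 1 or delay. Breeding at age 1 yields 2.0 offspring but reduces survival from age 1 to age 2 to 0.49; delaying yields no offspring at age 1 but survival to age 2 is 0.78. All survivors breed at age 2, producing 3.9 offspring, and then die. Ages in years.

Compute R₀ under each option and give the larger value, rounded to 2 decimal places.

1.88

breed at age 1: R₀ = 0.48 × (2.0 + 0.49 × 3.9) = 0.48 × 3.9110 = 1.8773
delay to age 2: R₀ = 0.48 × (0.78 × 3.9) = 0.48 × 3.0420 = 1.4602
Higher: breed at age 1 (1.8773).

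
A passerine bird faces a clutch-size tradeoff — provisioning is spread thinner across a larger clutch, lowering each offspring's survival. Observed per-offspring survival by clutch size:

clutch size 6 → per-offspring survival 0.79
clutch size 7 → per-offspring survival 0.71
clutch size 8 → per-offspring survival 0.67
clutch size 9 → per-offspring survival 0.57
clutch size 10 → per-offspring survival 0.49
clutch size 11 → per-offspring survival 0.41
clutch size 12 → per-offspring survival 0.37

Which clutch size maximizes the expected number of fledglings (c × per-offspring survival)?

8

Expected fledglings = c × s(c):
  c=6: 6 × 0.79 = 4.740
  c=7: 7 × 0.71 = 4.970
  c=8: 8 × 0.67 = 5.360
  c=9: 9 × 0.57 = 5.130
  c=10: 10 × 0.49 = 4.900
  c=11: 11 × 0.41 = 4.510
  c=12: 12 × 0.37 = 4.440
Maximum at c = 8 (5.360 fledglings).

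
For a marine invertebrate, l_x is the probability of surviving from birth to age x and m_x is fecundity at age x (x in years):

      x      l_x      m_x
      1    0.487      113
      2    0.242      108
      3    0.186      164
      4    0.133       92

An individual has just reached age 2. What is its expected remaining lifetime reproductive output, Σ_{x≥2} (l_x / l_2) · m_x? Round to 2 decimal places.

l_2 = 0.242. Conditional survival from age 2 to x is l_x / l_2.
  x=2: (0.242/0.242) × 108 = 108.0000
  x=3: (0.186/0.242) × 164 = 126.0496
  x=4: (0.133/0.242) × 92 = 50.5620
Sum = 108.0000 + 126.0496 + 50.5620 = 284.6116

284.61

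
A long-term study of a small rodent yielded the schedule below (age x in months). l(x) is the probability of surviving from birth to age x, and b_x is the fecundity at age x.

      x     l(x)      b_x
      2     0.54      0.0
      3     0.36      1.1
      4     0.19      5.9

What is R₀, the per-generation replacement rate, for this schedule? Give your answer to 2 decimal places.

R₀ = Σ l(x) b_x:
  age 2: 0.54 × 0.0 = 0.0000
  age 3: 0.36 × 1.1 = 0.3960
  age 4: 0.19 × 5.9 = 1.1210
R₀ = 0.0000 + 0.3960 + 1.1210 = 1.5170

1.52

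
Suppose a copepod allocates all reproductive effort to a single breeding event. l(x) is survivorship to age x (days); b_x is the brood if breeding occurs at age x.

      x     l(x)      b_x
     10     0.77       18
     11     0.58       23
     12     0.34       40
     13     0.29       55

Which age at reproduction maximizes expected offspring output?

Expected offspring if breeding at age x = l(x) × b_x:
  age 10: 0.77 × 18 = 13.860
  age 11: 0.58 × 23 = 13.340
  age 12: 0.34 × 40 = 13.600
  age 13: 0.29 × 55 = 15.950
Maximum at age 13 (15.950).

13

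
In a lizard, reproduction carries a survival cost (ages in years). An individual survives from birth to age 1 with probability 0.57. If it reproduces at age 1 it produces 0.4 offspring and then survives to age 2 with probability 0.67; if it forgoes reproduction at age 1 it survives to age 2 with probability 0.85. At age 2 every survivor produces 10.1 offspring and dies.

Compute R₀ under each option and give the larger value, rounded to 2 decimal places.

breed at age 1: R₀ = 0.57 × (0.4 + 0.67 × 10.1) = 0.57 × 7.1670 = 4.0852
delay to age 2: R₀ = 0.57 × (0.85 × 10.1) = 0.57 × 8.5850 = 4.8934
Higher: delay to age 2 (4.8934).

4.89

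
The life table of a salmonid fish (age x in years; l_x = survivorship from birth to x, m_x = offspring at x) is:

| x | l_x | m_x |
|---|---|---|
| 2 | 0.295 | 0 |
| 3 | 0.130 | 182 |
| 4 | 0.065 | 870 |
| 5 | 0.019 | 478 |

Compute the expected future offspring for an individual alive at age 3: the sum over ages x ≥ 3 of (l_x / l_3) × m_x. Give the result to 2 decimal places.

l_3 = 0.130. Conditional survival from age 3 to x is l_x / l_3.
  x=3: (0.130/0.130) × 182 = 182.0000
  x=4: (0.065/0.130) × 870 = 435.0000
  x=5: (0.019/0.130) × 478 = 69.8615
Sum = 182.0000 + 435.0000 + 69.8615 = 686.8615

686.86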